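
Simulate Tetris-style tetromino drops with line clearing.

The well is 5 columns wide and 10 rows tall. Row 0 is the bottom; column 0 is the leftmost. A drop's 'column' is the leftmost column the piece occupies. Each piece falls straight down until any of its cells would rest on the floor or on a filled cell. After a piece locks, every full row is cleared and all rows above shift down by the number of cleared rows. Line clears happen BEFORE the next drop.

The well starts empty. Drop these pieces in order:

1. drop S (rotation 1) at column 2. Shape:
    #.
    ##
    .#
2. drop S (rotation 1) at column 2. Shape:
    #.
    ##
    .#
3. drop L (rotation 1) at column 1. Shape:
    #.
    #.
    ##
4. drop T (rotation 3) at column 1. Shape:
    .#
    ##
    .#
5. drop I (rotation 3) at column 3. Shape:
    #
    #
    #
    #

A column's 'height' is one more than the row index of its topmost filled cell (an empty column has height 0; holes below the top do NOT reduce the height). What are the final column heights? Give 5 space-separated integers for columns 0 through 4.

Answer: 0 9 10 8 0

Derivation:
Drop 1: S rot1 at col 2 lands with bottom-row=0; cleared 0 line(s) (total 0); column heights now [0 0 3 2 0], max=3
Drop 2: S rot1 at col 2 lands with bottom-row=2; cleared 0 line(s) (total 0); column heights now [0 0 5 4 0], max=5
Drop 3: L rot1 at col 1 lands with bottom-row=5; cleared 0 line(s) (total 0); column heights now [0 8 6 4 0], max=8
Drop 4: T rot3 at col 1 lands with bottom-row=7; cleared 0 line(s) (total 0); column heights now [0 9 10 4 0], max=10
Drop 5: I rot3 at col 3 lands with bottom-row=4; cleared 0 line(s) (total 0); column heights now [0 9 10 8 0], max=10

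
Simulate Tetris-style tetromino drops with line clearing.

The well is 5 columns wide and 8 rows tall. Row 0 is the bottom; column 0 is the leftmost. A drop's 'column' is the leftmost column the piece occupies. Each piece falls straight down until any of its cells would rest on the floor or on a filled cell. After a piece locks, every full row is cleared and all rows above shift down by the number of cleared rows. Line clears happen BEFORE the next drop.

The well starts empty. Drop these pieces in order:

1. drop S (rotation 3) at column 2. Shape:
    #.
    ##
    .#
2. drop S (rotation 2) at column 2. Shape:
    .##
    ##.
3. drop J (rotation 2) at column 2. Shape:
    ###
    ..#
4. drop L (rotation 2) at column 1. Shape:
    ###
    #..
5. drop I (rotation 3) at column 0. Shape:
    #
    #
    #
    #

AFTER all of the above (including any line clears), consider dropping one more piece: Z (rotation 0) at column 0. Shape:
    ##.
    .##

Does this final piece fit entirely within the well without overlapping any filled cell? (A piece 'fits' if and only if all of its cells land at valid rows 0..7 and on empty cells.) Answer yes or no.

Answer: no

Derivation:
Drop 1: S rot3 at col 2 lands with bottom-row=0; cleared 0 line(s) (total 0); column heights now [0 0 3 2 0], max=3
Drop 2: S rot2 at col 2 lands with bottom-row=3; cleared 0 line(s) (total 0); column heights now [0 0 4 5 5], max=5
Drop 3: J rot2 at col 2 lands with bottom-row=5; cleared 0 line(s) (total 0); column heights now [0 0 7 7 7], max=7
Drop 4: L rot2 at col 1 lands with bottom-row=6; cleared 0 line(s) (total 0); column heights now [0 8 8 8 7], max=8
Drop 5: I rot3 at col 0 lands with bottom-row=0; cleared 0 line(s) (total 0); column heights now [4 8 8 8 7], max=8
Test piece Z rot0 at col 0 (width 3): heights before test = [4 8 8 8 7]; fits = False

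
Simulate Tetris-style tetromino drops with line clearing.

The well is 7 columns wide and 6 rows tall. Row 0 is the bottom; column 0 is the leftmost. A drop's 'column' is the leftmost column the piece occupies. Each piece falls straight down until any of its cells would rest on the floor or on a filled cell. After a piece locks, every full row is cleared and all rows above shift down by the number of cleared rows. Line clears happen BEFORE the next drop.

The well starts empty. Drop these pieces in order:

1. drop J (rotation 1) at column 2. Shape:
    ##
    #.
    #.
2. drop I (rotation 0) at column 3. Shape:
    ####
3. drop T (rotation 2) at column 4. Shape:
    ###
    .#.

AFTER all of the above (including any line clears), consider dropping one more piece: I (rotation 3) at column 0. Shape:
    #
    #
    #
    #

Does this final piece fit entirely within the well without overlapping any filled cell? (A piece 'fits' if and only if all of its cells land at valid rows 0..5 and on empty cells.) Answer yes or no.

Answer: yes

Derivation:
Drop 1: J rot1 at col 2 lands with bottom-row=0; cleared 0 line(s) (total 0); column heights now [0 0 3 3 0 0 0], max=3
Drop 2: I rot0 at col 3 lands with bottom-row=3; cleared 0 line(s) (total 0); column heights now [0 0 3 4 4 4 4], max=4
Drop 3: T rot2 at col 4 lands with bottom-row=4; cleared 0 line(s) (total 0); column heights now [0 0 3 4 6 6 6], max=6
Test piece I rot3 at col 0 (width 1): heights before test = [0 0 3 4 6 6 6]; fits = True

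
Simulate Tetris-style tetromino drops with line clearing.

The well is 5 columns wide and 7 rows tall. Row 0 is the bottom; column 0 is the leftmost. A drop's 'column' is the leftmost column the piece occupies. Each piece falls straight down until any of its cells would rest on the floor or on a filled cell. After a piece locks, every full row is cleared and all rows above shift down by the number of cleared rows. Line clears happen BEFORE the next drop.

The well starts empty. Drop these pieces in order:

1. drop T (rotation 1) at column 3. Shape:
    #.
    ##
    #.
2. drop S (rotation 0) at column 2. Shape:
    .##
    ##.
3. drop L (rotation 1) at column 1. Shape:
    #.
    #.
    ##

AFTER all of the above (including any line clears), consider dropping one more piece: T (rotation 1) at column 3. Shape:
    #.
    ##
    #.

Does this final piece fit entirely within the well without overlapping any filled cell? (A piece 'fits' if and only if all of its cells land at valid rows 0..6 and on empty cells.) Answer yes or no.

Answer: no

Derivation:
Drop 1: T rot1 at col 3 lands with bottom-row=0; cleared 0 line(s) (total 0); column heights now [0 0 0 3 2], max=3
Drop 2: S rot0 at col 2 lands with bottom-row=3; cleared 0 line(s) (total 0); column heights now [0 0 4 5 5], max=5
Drop 3: L rot1 at col 1 lands with bottom-row=4; cleared 0 line(s) (total 0); column heights now [0 7 5 5 5], max=7
Test piece T rot1 at col 3 (width 2): heights before test = [0 7 5 5 5]; fits = False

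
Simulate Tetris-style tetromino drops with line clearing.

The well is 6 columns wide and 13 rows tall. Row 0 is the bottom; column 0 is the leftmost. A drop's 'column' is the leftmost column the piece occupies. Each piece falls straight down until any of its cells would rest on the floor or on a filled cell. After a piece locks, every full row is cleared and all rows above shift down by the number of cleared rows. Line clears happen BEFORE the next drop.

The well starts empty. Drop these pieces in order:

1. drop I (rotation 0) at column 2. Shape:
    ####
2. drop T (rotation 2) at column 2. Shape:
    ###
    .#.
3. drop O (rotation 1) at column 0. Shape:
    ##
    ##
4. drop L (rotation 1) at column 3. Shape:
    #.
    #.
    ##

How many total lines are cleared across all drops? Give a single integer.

Drop 1: I rot0 at col 2 lands with bottom-row=0; cleared 0 line(s) (total 0); column heights now [0 0 1 1 1 1], max=1
Drop 2: T rot2 at col 2 lands with bottom-row=1; cleared 0 line(s) (total 0); column heights now [0 0 3 3 3 1], max=3
Drop 3: O rot1 at col 0 lands with bottom-row=0; cleared 1 line(s) (total 1); column heights now [1 1 2 2 2 0], max=2
Drop 4: L rot1 at col 3 lands with bottom-row=2; cleared 0 line(s) (total 1); column heights now [1 1 2 5 3 0], max=5

Answer: 1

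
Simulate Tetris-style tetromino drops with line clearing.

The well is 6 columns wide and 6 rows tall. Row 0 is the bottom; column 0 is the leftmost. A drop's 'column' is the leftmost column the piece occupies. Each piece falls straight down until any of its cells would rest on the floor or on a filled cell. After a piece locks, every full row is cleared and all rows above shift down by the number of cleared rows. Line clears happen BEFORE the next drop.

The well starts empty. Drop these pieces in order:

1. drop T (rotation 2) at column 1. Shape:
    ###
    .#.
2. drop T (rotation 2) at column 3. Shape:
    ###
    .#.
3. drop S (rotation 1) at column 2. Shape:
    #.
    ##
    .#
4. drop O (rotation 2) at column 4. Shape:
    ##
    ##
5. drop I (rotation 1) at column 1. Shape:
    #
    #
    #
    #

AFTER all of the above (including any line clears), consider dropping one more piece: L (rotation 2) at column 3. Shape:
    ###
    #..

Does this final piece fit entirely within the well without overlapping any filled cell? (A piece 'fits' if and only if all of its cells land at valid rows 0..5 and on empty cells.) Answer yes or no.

Drop 1: T rot2 at col 1 lands with bottom-row=0; cleared 0 line(s) (total 0); column heights now [0 2 2 2 0 0], max=2
Drop 2: T rot2 at col 3 lands with bottom-row=1; cleared 0 line(s) (total 0); column heights now [0 2 2 3 3 3], max=3
Drop 3: S rot1 at col 2 lands with bottom-row=3; cleared 0 line(s) (total 0); column heights now [0 2 6 5 3 3], max=6
Drop 4: O rot2 at col 4 lands with bottom-row=3; cleared 0 line(s) (total 0); column heights now [0 2 6 5 5 5], max=6
Drop 5: I rot1 at col 1 lands with bottom-row=2; cleared 0 line(s) (total 0); column heights now [0 6 6 5 5 5], max=6
Test piece L rot2 at col 3 (width 3): heights before test = [0 6 6 5 5 5]; fits = False

Answer: no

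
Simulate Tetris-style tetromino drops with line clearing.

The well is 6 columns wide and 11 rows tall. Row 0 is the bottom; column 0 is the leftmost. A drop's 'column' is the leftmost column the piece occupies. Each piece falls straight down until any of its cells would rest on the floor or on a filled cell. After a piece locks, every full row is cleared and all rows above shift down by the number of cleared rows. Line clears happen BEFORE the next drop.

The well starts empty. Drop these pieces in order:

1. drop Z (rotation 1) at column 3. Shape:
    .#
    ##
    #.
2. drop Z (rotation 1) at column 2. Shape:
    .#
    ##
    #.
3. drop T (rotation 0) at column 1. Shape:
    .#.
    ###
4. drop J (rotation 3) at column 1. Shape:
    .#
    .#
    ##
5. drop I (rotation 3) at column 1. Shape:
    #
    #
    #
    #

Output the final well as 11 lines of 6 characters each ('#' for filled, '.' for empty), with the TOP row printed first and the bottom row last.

Answer: .#....
.#....
.##...
.##...
.##...
..#...
.###..
...#..
..###.
..###.
...#..

Derivation:
Drop 1: Z rot1 at col 3 lands with bottom-row=0; cleared 0 line(s) (total 0); column heights now [0 0 0 2 3 0], max=3
Drop 2: Z rot1 at col 2 lands with bottom-row=1; cleared 0 line(s) (total 0); column heights now [0 0 3 4 3 0], max=4
Drop 3: T rot0 at col 1 lands with bottom-row=4; cleared 0 line(s) (total 0); column heights now [0 5 6 5 3 0], max=6
Drop 4: J rot3 at col 1 lands with bottom-row=6; cleared 0 line(s) (total 0); column heights now [0 7 9 5 3 0], max=9
Drop 5: I rot3 at col 1 lands with bottom-row=7; cleared 0 line(s) (total 0); column heights now [0 11 9 5 3 0], max=11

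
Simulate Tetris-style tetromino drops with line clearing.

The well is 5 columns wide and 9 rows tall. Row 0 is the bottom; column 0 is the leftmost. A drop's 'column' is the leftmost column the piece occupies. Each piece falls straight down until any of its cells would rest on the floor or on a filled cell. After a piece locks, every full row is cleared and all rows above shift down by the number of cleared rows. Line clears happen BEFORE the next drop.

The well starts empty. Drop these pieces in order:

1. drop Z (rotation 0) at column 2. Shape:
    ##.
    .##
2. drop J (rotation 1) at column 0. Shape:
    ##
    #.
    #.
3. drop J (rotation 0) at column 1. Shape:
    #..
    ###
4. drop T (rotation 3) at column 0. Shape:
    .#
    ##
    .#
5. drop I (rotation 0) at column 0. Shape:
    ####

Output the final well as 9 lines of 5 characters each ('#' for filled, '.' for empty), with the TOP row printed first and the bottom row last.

Drop 1: Z rot0 at col 2 lands with bottom-row=0; cleared 0 line(s) (total 0); column heights now [0 0 2 2 1], max=2
Drop 2: J rot1 at col 0 lands with bottom-row=0; cleared 0 line(s) (total 0); column heights now [3 3 2 2 1], max=3
Drop 3: J rot0 at col 1 lands with bottom-row=3; cleared 0 line(s) (total 0); column heights now [3 5 4 4 1], max=5
Drop 4: T rot3 at col 0 lands with bottom-row=5; cleared 0 line(s) (total 0); column heights now [7 8 4 4 1], max=8
Drop 5: I rot0 at col 0 lands with bottom-row=8; cleared 0 line(s) (total 0); column heights now [9 9 9 9 1], max=9

Answer: ####.
.#...
##...
.#...
.#...
.###.
##...
#.##.
#..##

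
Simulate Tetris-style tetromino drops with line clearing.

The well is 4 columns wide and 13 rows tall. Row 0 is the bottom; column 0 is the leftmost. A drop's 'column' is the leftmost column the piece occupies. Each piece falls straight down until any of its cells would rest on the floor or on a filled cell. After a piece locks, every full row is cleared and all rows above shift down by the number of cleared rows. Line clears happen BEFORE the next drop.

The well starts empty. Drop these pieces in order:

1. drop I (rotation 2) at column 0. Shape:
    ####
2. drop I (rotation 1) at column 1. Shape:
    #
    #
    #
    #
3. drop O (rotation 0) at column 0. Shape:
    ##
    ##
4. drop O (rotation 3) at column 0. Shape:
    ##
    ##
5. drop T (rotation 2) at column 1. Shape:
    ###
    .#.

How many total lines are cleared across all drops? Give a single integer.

Drop 1: I rot2 at col 0 lands with bottom-row=0; cleared 1 line(s) (total 1); column heights now [0 0 0 0], max=0
Drop 2: I rot1 at col 1 lands with bottom-row=0; cleared 0 line(s) (total 1); column heights now [0 4 0 0], max=4
Drop 3: O rot0 at col 0 lands with bottom-row=4; cleared 0 line(s) (total 1); column heights now [6 6 0 0], max=6
Drop 4: O rot3 at col 0 lands with bottom-row=6; cleared 0 line(s) (total 1); column heights now [8 8 0 0], max=8
Drop 5: T rot2 at col 1 lands with bottom-row=7; cleared 0 line(s) (total 1); column heights now [8 9 9 9], max=9

Answer: 1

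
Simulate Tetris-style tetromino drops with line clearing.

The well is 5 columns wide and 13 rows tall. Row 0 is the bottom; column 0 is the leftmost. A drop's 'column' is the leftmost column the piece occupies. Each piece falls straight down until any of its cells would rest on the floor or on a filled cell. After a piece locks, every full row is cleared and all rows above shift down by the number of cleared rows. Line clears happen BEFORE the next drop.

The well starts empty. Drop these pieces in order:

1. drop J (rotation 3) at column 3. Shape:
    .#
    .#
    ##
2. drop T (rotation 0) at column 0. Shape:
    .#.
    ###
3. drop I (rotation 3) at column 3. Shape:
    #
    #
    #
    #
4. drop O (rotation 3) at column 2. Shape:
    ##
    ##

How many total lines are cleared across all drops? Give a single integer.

Drop 1: J rot3 at col 3 lands with bottom-row=0; cleared 0 line(s) (total 0); column heights now [0 0 0 1 3], max=3
Drop 2: T rot0 at col 0 lands with bottom-row=0; cleared 1 line(s) (total 1); column heights now [0 1 0 0 2], max=2
Drop 3: I rot3 at col 3 lands with bottom-row=0; cleared 0 line(s) (total 1); column heights now [0 1 0 4 2], max=4
Drop 4: O rot3 at col 2 lands with bottom-row=4; cleared 0 line(s) (total 1); column heights now [0 1 6 6 2], max=6

Answer: 1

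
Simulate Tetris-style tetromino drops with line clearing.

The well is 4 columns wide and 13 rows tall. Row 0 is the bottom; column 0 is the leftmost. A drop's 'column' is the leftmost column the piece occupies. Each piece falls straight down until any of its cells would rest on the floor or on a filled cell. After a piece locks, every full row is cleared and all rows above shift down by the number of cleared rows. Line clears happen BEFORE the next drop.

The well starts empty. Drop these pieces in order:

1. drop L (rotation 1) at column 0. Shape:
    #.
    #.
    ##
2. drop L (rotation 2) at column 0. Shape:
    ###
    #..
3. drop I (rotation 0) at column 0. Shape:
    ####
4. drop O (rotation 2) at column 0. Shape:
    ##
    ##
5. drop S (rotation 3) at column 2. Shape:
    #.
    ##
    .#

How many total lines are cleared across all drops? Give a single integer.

Answer: 3

Derivation:
Drop 1: L rot1 at col 0 lands with bottom-row=0; cleared 0 line(s) (total 0); column heights now [3 1 0 0], max=3
Drop 2: L rot2 at col 0 lands with bottom-row=3; cleared 0 line(s) (total 0); column heights now [5 5 5 0], max=5
Drop 3: I rot0 at col 0 lands with bottom-row=5; cleared 1 line(s) (total 1); column heights now [5 5 5 0], max=5
Drop 4: O rot2 at col 0 lands with bottom-row=5; cleared 0 line(s) (total 1); column heights now [7 7 5 0], max=7
Drop 5: S rot3 at col 2 lands with bottom-row=4; cleared 2 line(s) (total 3); column heights now [5 5 5 0], max=5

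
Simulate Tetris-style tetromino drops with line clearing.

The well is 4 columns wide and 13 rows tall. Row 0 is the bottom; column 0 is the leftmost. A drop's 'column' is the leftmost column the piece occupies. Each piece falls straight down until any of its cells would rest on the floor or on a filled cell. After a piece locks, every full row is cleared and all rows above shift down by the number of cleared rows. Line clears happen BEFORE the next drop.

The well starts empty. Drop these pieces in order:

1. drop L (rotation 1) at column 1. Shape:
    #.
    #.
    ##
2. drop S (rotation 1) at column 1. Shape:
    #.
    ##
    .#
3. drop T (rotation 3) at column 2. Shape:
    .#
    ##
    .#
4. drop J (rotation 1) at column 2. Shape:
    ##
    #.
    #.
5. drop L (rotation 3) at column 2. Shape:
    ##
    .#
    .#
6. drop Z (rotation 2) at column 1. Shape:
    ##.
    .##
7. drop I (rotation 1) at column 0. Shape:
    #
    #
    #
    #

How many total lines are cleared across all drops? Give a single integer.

Drop 1: L rot1 at col 1 lands with bottom-row=0; cleared 0 line(s) (total 0); column heights now [0 3 1 0], max=3
Drop 2: S rot1 at col 1 lands with bottom-row=2; cleared 0 line(s) (total 0); column heights now [0 5 4 0], max=5
Drop 3: T rot3 at col 2 lands with bottom-row=3; cleared 0 line(s) (total 0); column heights now [0 5 5 6], max=6
Drop 4: J rot1 at col 2 lands with bottom-row=5; cleared 0 line(s) (total 0); column heights now [0 5 8 8], max=8
Drop 5: L rot3 at col 2 lands with bottom-row=8; cleared 0 line(s) (total 0); column heights now [0 5 11 11], max=11
Drop 6: Z rot2 at col 1 lands with bottom-row=11; cleared 0 line(s) (total 0); column heights now [0 13 13 12], max=13
Drop 7: I rot1 at col 0 lands with bottom-row=0; cleared 1 line(s) (total 1); column heights now [3 12 12 11], max=12

Answer: 1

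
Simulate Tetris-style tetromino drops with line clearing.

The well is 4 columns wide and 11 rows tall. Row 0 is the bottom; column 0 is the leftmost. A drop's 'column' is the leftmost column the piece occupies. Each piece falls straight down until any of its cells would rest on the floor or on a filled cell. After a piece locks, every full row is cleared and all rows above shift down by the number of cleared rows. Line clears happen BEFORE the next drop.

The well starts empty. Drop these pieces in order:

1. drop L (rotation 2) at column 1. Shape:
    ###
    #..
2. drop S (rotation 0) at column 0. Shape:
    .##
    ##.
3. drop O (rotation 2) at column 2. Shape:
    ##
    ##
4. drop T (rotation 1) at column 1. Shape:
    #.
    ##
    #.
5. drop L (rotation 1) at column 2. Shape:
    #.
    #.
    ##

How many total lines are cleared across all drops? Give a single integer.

Drop 1: L rot2 at col 1 lands with bottom-row=0; cleared 0 line(s) (total 0); column heights now [0 2 2 2], max=2
Drop 2: S rot0 at col 0 lands with bottom-row=2; cleared 0 line(s) (total 0); column heights now [3 4 4 2], max=4
Drop 3: O rot2 at col 2 lands with bottom-row=4; cleared 0 line(s) (total 0); column heights now [3 4 6 6], max=6
Drop 4: T rot1 at col 1 lands with bottom-row=5; cleared 0 line(s) (total 0); column heights now [3 8 7 6], max=8
Drop 5: L rot1 at col 2 lands with bottom-row=7; cleared 0 line(s) (total 0); column heights now [3 8 10 8], max=10

Answer: 0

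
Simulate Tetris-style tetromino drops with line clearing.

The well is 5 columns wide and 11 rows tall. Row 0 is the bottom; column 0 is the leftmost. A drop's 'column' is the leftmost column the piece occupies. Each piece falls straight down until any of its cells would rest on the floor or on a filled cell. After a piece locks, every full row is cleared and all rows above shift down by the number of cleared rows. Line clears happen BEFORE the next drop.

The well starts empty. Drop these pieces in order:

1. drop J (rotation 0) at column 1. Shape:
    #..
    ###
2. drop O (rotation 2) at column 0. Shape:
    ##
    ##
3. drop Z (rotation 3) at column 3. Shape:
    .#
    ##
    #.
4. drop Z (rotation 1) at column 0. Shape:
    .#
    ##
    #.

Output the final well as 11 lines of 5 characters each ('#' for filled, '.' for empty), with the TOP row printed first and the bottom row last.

Drop 1: J rot0 at col 1 lands with bottom-row=0; cleared 0 line(s) (total 0); column heights now [0 2 1 1 0], max=2
Drop 2: O rot2 at col 0 lands with bottom-row=2; cleared 0 line(s) (total 0); column heights now [4 4 1 1 0], max=4
Drop 3: Z rot3 at col 3 lands with bottom-row=1; cleared 0 line(s) (total 0); column heights now [4 4 1 3 4], max=4
Drop 4: Z rot1 at col 0 lands with bottom-row=4; cleared 0 line(s) (total 0); column heights now [6 7 1 3 4], max=7

Answer: .....
.....
.....
.....
.#...
##...
#....
##..#
##.##
.#.#.
.###.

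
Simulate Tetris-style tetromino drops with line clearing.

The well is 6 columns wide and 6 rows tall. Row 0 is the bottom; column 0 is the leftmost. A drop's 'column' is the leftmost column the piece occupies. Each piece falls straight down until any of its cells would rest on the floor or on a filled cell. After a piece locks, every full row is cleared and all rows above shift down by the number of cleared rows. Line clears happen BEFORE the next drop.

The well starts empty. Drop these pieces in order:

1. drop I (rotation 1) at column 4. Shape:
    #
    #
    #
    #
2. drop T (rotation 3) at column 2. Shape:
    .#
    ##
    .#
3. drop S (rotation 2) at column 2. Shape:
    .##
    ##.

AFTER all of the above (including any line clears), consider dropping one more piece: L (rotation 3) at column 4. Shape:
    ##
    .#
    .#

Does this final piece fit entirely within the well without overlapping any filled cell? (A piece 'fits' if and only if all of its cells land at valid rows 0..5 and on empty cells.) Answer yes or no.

Answer: yes

Derivation:
Drop 1: I rot1 at col 4 lands with bottom-row=0; cleared 0 line(s) (total 0); column heights now [0 0 0 0 4 0], max=4
Drop 2: T rot3 at col 2 lands with bottom-row=0; cleared 0 line(s) (total 0); column heights now [0 0 2 3 4 0], max=4
Drop 3: S rot2 at col 2 lands with bottom-row=3; cleared 0 line(s) (total 0); column heights now [0 0 4 5 5 0], max=5
Test piece L rot3 at col 4 (width 2): heights before test = [0 0 4 5 5 0]; fits = True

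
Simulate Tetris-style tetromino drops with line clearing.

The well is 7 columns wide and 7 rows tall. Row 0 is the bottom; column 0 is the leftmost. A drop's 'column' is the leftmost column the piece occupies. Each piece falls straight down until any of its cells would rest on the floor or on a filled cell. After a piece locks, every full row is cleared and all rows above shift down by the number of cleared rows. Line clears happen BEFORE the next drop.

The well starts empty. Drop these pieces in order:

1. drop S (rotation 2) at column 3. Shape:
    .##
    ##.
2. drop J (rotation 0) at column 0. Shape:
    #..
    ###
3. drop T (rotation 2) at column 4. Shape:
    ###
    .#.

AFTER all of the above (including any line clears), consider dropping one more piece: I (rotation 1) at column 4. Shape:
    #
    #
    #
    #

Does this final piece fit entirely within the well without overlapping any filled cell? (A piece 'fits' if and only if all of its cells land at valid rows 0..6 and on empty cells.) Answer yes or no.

Answer: no

Derivation:
Drop 1: S rot2 at col 3 lands with bottom-row=0; cleared 0 line(s) (total 0); column heights now [0 0 0 1 2 2 0], max=2
Drop 2: J rot0 at col 0 lands with bottom-row=0; cleared 0 line(s) (total 0); column heights now [2 1 1 1 2 2 0], max=2
Drop 3: T rot2 at col 4 lands with bottom-row=2; cleared 0 line(s) (total 0); column heights now [2 1 1 1 4 4 4], max=4
Test piece I rot1 at col 4 (width 1): heights before test = [2 1 1 1 4 4 4]; fits = False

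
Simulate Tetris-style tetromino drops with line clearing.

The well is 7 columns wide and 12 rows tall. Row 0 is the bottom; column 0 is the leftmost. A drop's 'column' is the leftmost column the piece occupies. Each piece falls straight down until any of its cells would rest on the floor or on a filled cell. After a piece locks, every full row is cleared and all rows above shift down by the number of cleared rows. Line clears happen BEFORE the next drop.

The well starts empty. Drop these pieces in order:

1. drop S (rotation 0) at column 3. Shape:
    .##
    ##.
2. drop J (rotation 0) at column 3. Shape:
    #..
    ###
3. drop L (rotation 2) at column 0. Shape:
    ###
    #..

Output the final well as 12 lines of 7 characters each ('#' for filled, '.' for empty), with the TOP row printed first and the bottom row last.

Answer: .......
.......
.......
.......
.......
.......
.......
.......
...#...
...###.
###.##.
#..##..

Derivation:
Drop 1: S rot0 at col 3 lands with bottom-row=0; cleared 0 line(s) (total 0); column heights now [0 0 0 1 2 2 0], max=2
Drop 2: J rot0 at col 3 lands with bottom-row=2; cleared 0 line(s) (total 0); column heights now [0 0 0 4 3 3 0], max=4
Drop 3: L rot2 at col 0 lands with bottom-row=0; cleared 0 line(s) (total 0); column heights now [2 2 2 4 3 3 0], max=4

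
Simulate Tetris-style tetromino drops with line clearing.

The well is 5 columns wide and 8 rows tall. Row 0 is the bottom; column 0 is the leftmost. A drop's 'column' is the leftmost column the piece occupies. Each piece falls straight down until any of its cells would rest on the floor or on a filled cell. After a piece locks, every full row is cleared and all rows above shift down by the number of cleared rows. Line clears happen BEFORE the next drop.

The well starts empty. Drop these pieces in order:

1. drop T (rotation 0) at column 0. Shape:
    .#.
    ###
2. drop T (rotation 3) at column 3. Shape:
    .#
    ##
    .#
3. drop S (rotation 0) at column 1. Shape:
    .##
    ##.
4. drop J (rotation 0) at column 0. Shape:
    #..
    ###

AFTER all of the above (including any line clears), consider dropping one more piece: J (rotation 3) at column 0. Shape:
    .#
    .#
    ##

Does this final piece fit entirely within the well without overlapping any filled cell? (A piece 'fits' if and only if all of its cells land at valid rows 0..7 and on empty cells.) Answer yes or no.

Drop 1: T rot0 at col 0 lands with bottom-row=0; cleared 0 line(s) (total 0); column heights now [1 2 1 0 0], max=2
Drop 2: T rot3 at col 3 lands with bottom-row=0; cleared 0 line(s) (total 0); column heights now [1 2 1 2 3], max=3
Drop 3: S rot0 at col 1 lands with bottom-row=2; cleared 0 line(s) (total 0); column heights now [1 3 4 4 3], max=4
Drop 4: J rot0 at col 0 lands with bottom-row=4; cleared 0 line(s) (total 0); column heights now [6 5 5 4 3], max=6
Test piece J rot3 at col 0 (width 2): heights before test = [6 5 5 4 3]; fits = False

Answer: no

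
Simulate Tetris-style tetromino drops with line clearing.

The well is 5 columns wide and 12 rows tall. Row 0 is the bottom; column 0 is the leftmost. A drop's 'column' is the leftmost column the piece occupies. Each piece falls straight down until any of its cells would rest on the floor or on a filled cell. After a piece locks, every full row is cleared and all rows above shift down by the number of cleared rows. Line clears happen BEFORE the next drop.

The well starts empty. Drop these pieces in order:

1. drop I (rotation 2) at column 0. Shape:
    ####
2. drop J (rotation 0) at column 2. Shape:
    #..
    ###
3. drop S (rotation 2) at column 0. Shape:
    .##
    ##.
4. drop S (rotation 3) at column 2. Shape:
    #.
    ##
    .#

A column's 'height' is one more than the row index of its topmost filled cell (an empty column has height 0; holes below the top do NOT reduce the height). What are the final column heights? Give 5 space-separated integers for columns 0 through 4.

Drop 1: I rot2 at col 0 lands with bottom-row=0; cleared 0 line(s) (total 0); column heights now [1 1 1 1 0], max=1
Drop 2: J rot0 at col 2 lands with bottom-row=1; cleared 0 line(s) (total 0); column heights now [1 1 3 2 2], max=3
Drop 3: S rot2 at col 0 lands with bottom-row=2; cleared 0 line(s) (total 0); column heights now [3 4 4 2 2], max=4
Drop 4: S rot3 at col 2 lands with bottom-row=3; cleared 0 line(s) (total 0); column heights now [3 4 6 5 2], max=6

Answer: 3 4 6 5 2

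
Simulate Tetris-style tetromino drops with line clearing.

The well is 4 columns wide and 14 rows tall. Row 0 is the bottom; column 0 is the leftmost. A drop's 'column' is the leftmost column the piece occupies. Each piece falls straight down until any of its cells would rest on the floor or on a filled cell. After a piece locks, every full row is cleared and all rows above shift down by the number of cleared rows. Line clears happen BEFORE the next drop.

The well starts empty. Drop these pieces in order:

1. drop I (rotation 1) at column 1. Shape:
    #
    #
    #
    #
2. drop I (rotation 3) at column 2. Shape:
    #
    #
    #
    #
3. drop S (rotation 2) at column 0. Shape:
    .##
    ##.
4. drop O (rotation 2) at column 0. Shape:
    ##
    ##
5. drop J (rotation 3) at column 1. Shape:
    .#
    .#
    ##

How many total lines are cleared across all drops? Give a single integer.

Drop 1: I rot1 at col 1 lands with bottom-row=0; cleared 0 line(s) (total 0); column heights now [0 4 0 0], max=4
Drop 2: I rot3 at col 2 lands with bottom-row=0; cleared 0 line(s) (total 0); column heights now [0 4 4 0], max=4
Drop 3: S rot2 at col 0 lands with bottom-row=4; cleared 0 line(s) (total 0); column heights now [5 6 6 0], max=6
Drop 4: O rot2 at col 0 lands with bottom-row=6; cleared 0 line(s) (total 0); column heights now [8 8 6 0], max=8
Drop 5: J rot3 at col 1 lands with bottom-row=8; cleared 0 line(s) (total 0); column heights now [8 9 11 0], max=11

Answer: 0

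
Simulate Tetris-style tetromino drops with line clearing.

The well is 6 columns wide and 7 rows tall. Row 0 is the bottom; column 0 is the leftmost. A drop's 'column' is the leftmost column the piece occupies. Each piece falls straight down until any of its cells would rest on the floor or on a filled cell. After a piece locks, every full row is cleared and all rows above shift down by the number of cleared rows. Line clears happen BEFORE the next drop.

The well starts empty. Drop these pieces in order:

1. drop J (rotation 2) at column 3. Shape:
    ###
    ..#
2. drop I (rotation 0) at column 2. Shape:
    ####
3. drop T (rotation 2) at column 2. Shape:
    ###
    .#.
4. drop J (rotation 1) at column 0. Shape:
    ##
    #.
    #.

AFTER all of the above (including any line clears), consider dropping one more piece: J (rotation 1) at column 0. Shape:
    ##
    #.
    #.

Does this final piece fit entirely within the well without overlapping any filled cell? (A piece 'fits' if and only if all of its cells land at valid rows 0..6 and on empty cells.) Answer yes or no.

Answer: yes

Derivation:
Drop 1: J rot2 at col 3 lands with bottom-row=0; cleared 0 line(s) (total 0); column heights now [0 0 0 2 2 2], max=2
Drop 2: I rot0 at col 2 lands with bottom-row=2; cleared 0 line(s) (total 0); column heights now [0 0 3 3 3 3], max=3
Drop 3: T rot2 at col 2 lands with bottom-row=3; cleared 0 line(s) (total 0); column heights now [0 0 5 5 5 3], max=5
Drop 4: J rot1 at col 0 lands with bottom-row=0; cleared 1 line(s) (total 1); column heights now [2 0 4 4 4 2], max=4
Test piece J rot1 at col 0 (width 2): heights before test = [2 0 4 4 4 2]; fits = True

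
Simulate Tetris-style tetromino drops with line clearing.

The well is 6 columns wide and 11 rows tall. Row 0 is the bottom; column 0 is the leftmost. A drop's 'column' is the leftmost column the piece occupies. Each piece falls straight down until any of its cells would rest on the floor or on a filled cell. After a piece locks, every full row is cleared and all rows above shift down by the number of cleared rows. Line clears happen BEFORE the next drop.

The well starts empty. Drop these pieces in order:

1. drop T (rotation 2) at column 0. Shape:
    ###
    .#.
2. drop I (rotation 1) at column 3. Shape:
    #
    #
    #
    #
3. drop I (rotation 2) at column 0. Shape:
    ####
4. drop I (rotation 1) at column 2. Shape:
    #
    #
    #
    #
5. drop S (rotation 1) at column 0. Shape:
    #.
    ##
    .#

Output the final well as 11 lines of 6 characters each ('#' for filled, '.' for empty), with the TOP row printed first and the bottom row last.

Answer: ......
......
..#...
#.#...
###...
.##...
####..
...#..
...#..
####..
.#.#..

Derivation:
Drop 1: T rot2 at col 0 lands with bottom-row=0; cleared 0 line(s) (total 0); column heights now [2 2 2 0 0 0], max=2
Drop 2: I rot1 at col 3 lands with bottom-row=0; cleared 0 line(s) (total 0); column heights now [2 2 2 4 0 0], max=4
Drop 3: I rot2 at col 0 lands with bottom-row=4; cleared 0 line(s) (total 0); column heights now [5 5 5 5 0 0], max=5
Drop 4: I rot1 at col 2 lands with bottom-row=5; cleared 0 line(s) (total 0); column heights now [5 5 9 5 0 0], max=9
Drop 5: S rot1 at col 0 lands with bottom-row=5; cleared 0 line(s) (total 0); column heights now [8 7 9 5 0 0], max=9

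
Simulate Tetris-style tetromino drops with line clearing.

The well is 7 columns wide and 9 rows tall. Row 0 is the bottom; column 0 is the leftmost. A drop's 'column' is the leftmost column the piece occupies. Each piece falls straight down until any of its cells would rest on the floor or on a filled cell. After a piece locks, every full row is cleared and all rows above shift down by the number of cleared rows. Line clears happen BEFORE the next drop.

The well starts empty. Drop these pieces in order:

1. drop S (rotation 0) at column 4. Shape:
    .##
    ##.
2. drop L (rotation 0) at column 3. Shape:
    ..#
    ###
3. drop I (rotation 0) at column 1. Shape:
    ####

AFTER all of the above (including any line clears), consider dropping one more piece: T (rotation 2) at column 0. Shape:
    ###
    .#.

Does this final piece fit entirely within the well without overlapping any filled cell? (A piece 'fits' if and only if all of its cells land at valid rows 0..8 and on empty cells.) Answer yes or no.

Answer: yes

Derivation:
Drop 1: S rot0 at col 4 lands with bottom-row=0; cleared 0 line(s) (total 0); column heights now [0 0 0 0 1 2 2], max=2
Drop 2: L rot0 at col 3 lands with bottom-row=2; cleared 0 line(s) (total 0); column heights now [0 0 0 3 3 4 2], max=4
Drop 3: I rot0 at col 1 lands with bottom-row=3; cleared 0 line(s) (total 0); column heights now [0 4 4 4 4 4 2], max=4
Test piece T rot2 at col 0 (width 3): heights before test = [0 4 4 4 4 4 2]; fits = True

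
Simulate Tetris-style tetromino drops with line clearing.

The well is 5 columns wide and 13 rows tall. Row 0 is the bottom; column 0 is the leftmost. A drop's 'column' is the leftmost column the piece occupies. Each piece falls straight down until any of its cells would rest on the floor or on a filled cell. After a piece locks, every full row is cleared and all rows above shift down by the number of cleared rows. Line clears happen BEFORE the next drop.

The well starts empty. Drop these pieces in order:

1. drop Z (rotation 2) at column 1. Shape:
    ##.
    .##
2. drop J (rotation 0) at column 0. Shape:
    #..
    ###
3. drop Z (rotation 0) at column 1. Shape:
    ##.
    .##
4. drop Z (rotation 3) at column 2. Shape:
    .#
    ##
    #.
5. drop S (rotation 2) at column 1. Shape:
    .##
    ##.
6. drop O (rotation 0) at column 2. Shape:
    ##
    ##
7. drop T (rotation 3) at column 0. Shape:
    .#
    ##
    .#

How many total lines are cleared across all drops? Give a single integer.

Drop 1: Z rot2 at col 1 lands with bottom-row=0; cleared 0 line(s) (total 0); column heights now [0 2 2 1 0], max=2
Drop 2: J rot0 at col 0 lands with bottom-row=2; cleared 0 line(s) (total 0); column heights now [4 3 3 1 0], max=4
Drop 3: Z rot0 at col 1 lands with bottom-row=3; cleared 0 line(s) (total 0); column heights now [4 5 5 4 0], max=5
Drop 4: Z rot3 at col 2 lands with bottom-row=5; cleared 0 line(s) (total 0); column heights now [4 5 7 8 0], max=8
Drop 5: S rot2 at col 1 lands with bottom-row=7; cleared 0 line(s) (total 0); column heights now [4 8 9 9 0], max=9
Drop 6: O rot0 at col 2 lands with bottom-row=9; cleared 0 line(s) (total 0); column heights now [4 8 11 11 0], max=11
Drop 7: T rot3 at col 0 lands with bottom-row=8; cleared 0 line(s) (total 0); column heights now [10 11 11 11 0], max=11

Answer: 0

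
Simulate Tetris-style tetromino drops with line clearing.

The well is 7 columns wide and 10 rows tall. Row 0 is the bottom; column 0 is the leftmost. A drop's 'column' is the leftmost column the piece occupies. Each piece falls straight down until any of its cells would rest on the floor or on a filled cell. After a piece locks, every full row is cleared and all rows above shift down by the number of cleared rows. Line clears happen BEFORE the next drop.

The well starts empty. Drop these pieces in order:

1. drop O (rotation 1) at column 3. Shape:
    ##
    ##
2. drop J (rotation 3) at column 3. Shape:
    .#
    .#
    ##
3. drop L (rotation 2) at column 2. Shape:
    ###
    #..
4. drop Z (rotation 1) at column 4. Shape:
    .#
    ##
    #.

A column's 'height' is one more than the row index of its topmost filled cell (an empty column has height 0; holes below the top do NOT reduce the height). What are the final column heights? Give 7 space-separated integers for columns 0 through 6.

Drop 1: O rot1 at col 3 lands with bottom-row=0; cleared 0 line(s) (total 0); column heights now [0 0 0 2 2 0 0], max=2
Drop 2: J rot3 at col 3 lands with bottom-row=2; cleared 0 line(s) (total 0); column heights now [0 0 0 3 5 0 0], max=5
Drop 3: L rot2 at col 2 lands with bottom-row=4; cleared 0 line(s) (total 0); column heights now [0 0 6 6 6 0 0], max=6
Drop 4: Z rot1 at col 4 lands with bottom-row=6; cleared 0 line(s) (total 0); column heights now [0 0 6 6 8 9 0], max=9

Answer: 0 0 6 6 8 9 0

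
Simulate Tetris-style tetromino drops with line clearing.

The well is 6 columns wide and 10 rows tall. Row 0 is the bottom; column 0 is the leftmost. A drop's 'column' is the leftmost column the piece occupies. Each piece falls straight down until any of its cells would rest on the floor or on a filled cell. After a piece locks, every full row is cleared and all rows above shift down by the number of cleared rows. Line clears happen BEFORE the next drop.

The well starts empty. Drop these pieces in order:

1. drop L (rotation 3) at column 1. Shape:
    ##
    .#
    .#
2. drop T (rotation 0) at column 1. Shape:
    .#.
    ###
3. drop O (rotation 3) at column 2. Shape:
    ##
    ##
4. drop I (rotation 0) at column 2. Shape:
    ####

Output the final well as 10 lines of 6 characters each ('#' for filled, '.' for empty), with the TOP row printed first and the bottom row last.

Drop 1: L rot3 at col 1 lands with bottom-row=0; cleared 0 line(s) (total 0); column heights now [0 3 3 0 0 0], max=3
Drop 2: T rot0 at col 1 lands with bottom-row=3; cleared 0 line(s) (total 0); column heights now [0 4 5 4 0 0], max=5
Drop 3: O rot3 at col 2 lands with bottom-row=5; cleared 0 line(s) (total 0); column heights now [0 4 7 7 0 0], max=7
Drop 4: I rot0 at col 2 lands with bottom-row=7; cleared 0 line(s) (total 0); column heights now [0 4 8 8 8 8], max=8

Answer: ......
......
..####
..##..
..##..
..#...
.###..
.##...
..#...
..#...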